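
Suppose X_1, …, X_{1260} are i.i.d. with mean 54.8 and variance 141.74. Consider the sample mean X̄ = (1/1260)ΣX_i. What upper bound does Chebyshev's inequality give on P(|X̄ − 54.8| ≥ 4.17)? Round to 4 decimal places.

0.0065

Var(X̄) = Var(X_i)/n = 141.74/1260 = 0.11249.
Chebyshev: P(|X̄ − 54.8| ≥ 4.17) ≤ Var(X̄)/(4.17)² = 141.74/(1260·4.17²) = 0.0065.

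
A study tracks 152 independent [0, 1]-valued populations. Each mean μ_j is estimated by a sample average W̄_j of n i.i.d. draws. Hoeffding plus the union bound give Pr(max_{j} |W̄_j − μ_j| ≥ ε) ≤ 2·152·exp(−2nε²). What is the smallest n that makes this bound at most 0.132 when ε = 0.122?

Need 2·152·exp(−2nε²) ≤ 0.132, i.e. exp(−2nε²) ≤ 0.132/304.
So 2nε² ≥ ln(304/0.132) = 7.741981.
Hence n ≥ 7.741981/(2·0.122²) = 260.077.
The smallest integer n is 261.

261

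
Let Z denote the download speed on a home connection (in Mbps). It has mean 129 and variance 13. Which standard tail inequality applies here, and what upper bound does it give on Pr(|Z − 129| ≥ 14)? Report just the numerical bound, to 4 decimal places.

0.0663

Mean and variance are known, so Chebyshev's inequality applies.
Chebyshev: Pr(|Z − μ| ≥ t) ≤ Var(Z)/t².
Bound = 13 / 196 = 0.0663.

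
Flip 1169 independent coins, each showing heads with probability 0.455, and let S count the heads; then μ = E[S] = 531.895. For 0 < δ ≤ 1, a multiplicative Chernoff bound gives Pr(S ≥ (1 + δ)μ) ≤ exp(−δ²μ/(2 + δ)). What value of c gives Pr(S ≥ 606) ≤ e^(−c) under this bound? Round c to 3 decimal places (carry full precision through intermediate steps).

Write 606 = (1 + δ)μ, so δ = 606/531.895 − 1 = 0.1393226…
Then the exponent is δ²μ/(2 + δ) = (606 − μ)² / (μ·(2 + δ)) = 4.826061.

4.826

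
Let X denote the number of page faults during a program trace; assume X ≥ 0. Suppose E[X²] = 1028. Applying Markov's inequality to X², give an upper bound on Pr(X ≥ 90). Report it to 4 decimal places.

0.1269

Since X ≥ 0, the event {X ≥ 90} is the same as {X² ≥ 8100}.
Markov's inequality applied to X² gives Pr(X² ≥ 8100) ≤ E[X²]/8100 = 1028/8100 = 0.1269.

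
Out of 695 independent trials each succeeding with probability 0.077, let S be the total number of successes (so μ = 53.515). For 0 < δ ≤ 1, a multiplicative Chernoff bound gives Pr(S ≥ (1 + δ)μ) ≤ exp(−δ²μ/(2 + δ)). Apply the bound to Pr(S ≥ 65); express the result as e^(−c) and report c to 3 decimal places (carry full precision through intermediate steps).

Write 65 = (1 + δ)μ, so δ = 65/53.515 − 1 = 0.2146127…
Then the exponent is δ²μ/(2 + δ) = (65 − μ)² / (μ·(2 + δ)) = 1.112983.

1.113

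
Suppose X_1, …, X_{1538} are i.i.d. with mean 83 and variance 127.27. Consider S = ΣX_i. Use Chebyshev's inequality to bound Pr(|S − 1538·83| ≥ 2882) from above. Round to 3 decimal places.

Var(S) = n·Var(X_i) = 1538·127.27 = 195741.26.
Chebyshev: Pr(|S − 1538·83| ≥ 2882) ≤ Var(S)/2882² = 195741.26/8305924 = 0.0236.

0.024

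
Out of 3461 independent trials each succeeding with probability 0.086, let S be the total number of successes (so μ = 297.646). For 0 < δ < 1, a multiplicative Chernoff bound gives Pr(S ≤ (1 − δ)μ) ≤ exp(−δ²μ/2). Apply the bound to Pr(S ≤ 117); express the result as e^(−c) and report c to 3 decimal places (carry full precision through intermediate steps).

Write 117 = (1 − δ)μ, so δ = 1 − 117/297.646 = 0.6069156…
Then the exponent is δ²μ/2 = (μ − 117)²/(2μ) = 54.818438.

54.818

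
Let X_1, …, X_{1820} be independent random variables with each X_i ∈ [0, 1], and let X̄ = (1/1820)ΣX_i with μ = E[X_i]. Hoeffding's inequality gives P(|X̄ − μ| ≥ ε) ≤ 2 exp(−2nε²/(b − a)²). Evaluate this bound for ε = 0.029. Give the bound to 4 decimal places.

0.0937

Exponent: 2nε²/(b − a)² = 2·1820·0.029² / 1² = 3.06124.
Bound = 2·exp(−3.06124) = 0.09366.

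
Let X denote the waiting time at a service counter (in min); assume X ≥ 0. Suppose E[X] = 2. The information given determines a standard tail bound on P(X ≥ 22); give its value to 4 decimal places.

Only the mean of a non-negative variable is known, so Markov's inequality is the applicable tail bound.
Markov's inequality: for a non-negative random variable, P(X ≥ a) ≤ E[X]/a.
Here E[X] = 2 and a = 22, so the bound is 2/22 = 0.0909.

0.0909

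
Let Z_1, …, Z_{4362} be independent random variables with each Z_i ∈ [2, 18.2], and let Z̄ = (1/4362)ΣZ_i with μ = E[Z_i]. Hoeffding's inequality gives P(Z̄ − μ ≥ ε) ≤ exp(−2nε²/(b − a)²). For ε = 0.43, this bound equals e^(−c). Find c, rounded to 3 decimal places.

6.146

c = 2nε²/(b − a)² = 2·4362·0.43² / 16.2² = 6.1464.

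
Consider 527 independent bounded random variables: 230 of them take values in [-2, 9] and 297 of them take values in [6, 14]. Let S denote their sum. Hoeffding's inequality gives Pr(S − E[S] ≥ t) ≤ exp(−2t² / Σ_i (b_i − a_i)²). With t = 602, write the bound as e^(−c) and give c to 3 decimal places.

Σ(b_i − a_i)² = 230·11² + 297·8² = 46838.
c = 2t² / 46838 = 2·602² / 46838 = 15.4748.

15.475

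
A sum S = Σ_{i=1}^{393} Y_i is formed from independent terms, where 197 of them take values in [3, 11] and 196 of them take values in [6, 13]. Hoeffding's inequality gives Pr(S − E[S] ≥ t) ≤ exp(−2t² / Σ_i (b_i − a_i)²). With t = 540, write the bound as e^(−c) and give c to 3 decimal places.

Σ(b_i − a_i)² = 197·8² + 196·7² = 22212.
c = 2t² / 22212 = 2·540² / 22212 = 26.2561.

26.256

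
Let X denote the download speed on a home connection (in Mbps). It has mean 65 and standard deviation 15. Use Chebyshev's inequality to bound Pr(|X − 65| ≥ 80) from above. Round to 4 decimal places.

0.0352

Chebyshev: Pr(|X − μ| ≥ t) ≤ Var(X)/t².
Var(X) = σ² = 15² = 225.
Bound = 225 / 6400 = 0.0352.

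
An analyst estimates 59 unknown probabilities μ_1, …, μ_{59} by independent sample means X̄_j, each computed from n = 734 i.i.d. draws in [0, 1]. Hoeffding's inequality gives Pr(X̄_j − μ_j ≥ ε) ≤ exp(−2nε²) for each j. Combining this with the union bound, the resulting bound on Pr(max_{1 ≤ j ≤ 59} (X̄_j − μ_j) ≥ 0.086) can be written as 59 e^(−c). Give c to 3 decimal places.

10.857

Union bound over the 59 events: Pr(max_{1 ≤ j ≤ 59} (X̄_j − μ_j) ≥ 0.086) ≤ 59·exp(−2nε²) = 59 exp(−2·734·0.086²).
So c = 2·734·0.086² = 10.8573.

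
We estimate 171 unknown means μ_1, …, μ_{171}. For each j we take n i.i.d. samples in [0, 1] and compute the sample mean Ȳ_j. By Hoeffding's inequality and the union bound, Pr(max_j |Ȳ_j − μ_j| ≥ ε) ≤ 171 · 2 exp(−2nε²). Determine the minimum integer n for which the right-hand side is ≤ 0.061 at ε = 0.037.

3153

Need 2·171·exp(−2nε²) ≤ 0.061, i.e. exp(−2nε²) ≤ 0.061/342.
So 2nε² ≥ ln(342/0.061) = 8.631692.
Hence n ≥ 8.631692/(2·0.037²) = 3152.554.
The smallest integer n is 3153.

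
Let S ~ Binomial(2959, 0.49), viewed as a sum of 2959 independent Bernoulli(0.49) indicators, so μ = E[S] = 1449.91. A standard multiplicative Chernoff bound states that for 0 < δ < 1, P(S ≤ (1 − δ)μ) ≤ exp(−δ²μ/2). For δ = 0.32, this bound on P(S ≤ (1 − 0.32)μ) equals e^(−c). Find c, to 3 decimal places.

c = δ²μ/2 = 0.32²·1449.91/2 = 74.2354.

74.235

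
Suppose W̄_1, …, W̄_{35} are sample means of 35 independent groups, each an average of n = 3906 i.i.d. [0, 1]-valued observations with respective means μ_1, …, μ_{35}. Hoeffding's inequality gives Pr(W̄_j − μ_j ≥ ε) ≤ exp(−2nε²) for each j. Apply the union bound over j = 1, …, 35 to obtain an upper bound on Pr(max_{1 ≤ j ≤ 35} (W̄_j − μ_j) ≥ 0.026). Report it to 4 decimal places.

0.1781

Per-experiment Hoeffding bound: exp(−2·3906·0.026²) = exp(−5.28091) = 0.0050878.
Union bound over 35 events: 35·0.0050878 = 0.17807.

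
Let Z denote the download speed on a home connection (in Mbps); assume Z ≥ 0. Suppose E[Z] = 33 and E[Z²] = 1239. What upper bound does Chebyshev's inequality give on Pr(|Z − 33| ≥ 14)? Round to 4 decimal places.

Var(Z) = E[Z²] − (E[Z])² = 1239 − 1089 = 150.
Chebyshev's inequality: Pr(|Z − μ| ≥ t) ≤ Var(Z)/t² = 150/196 = 0.7653.

0.7653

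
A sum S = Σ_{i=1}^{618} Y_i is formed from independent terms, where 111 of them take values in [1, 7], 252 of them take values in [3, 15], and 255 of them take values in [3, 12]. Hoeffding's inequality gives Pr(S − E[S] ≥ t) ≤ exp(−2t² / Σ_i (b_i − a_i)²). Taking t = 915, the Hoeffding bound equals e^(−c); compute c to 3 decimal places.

Σ(b_i − a_i)² = 111·6² + 252·12² + 255·9² = 60939.
c = 2t² / 60939 = 2·915² / 60939 = 27.4775.

27.477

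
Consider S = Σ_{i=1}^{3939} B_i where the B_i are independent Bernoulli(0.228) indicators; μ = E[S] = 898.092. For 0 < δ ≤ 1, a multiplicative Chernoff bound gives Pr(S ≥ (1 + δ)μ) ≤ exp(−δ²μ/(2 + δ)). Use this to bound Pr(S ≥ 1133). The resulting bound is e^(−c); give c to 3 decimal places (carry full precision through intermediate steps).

27.169

Write 1133 = (1 + δ)μ, so δ = 1133/898.092 − 1 = 0.2615634…
Then the exponent is δ²μ/(2 + δ) = (1133 − μ)² / (μ·(2 + δ)) = 27.168522.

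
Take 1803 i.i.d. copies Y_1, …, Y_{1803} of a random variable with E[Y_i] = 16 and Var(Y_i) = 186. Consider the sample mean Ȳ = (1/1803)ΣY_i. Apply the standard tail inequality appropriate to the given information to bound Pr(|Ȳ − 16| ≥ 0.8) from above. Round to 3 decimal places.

0.161

With mean and variance of each term known, Chebyshev's inequality bounds the deviation of the sum (or sample mean).
Var(Ȳ) = Var(Y_i)/n = 186/1803 = 0.10316.
Chebyshev: Pr(|Ȳ − 16| ≥ 0.8) ≤ Var(Ȳ)/(0.8)² = 186/(1803·0.8²) = 0.1612.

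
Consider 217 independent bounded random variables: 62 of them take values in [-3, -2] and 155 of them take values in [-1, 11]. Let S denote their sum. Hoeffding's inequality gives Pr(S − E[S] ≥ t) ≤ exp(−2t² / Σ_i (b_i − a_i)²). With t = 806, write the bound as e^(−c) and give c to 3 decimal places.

Σ(b_i − a_i)² = 62·1² + 155·12² = 22382.
c = 2t² / 22382 = 2·806² / 22382 = 58.0499.

58.050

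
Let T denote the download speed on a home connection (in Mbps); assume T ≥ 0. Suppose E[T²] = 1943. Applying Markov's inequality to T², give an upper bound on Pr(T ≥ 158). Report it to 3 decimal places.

Since T ≥ 0, the event {T ≥ 158} is the same as {T² ≥ 24964}.
Markov's inequality applied to T² gives Pr(T² ≥ 24964) ≤ E[T²]/24964 = 1943/24964 = 0.0778.

0.078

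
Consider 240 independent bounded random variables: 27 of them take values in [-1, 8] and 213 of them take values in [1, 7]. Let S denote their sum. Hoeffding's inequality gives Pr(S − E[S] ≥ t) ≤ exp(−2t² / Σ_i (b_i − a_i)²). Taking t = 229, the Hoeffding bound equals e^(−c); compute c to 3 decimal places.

10.643

Σ(b_i − a_i)² = 27·9² + 213·6² = 9855.
c = 2t² / 9855 = 2·229² / 9855 = 10.6425.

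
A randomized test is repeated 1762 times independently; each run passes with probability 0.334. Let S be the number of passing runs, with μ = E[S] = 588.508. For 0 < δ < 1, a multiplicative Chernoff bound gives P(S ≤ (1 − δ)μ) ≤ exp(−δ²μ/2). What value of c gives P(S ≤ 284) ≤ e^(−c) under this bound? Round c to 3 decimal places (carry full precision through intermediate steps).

Write 284 = (1 − δ)μ, so δ = 1 − 284/588.508 = 0.5174237…
Then the exponent is δ²μ/2 = (μ − 284)²/(2μ) = 78.779831.

78.780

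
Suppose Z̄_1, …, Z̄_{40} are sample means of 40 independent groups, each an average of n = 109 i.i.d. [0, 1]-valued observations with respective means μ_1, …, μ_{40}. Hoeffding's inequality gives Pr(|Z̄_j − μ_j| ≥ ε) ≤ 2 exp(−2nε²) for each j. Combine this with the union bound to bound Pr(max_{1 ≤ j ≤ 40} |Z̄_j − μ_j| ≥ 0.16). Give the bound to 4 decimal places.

0.3016

Per-experiment Hoeffding bound: 2·exp(−2·109·0.16²) = 2·exp(−5.58080) = 0.0075391.
Union bound over 40 events: 40·0.0075391 = 0.30156.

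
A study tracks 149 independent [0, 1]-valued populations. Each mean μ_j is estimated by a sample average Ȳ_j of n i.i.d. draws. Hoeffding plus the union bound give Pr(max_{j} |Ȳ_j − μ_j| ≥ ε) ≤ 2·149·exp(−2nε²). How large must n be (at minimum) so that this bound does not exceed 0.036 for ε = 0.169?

Need 2·149·exp(−2nε²) ≤ 0.036, i.e. exp(−2nε²) ≤ 0.036/298.
So 2nε² ≥ ln(298/0.036) = 9.021330.
Hence n ≥ 9.021330/(2·0.169²) = 157.931.
The smallest integer n is 158.

158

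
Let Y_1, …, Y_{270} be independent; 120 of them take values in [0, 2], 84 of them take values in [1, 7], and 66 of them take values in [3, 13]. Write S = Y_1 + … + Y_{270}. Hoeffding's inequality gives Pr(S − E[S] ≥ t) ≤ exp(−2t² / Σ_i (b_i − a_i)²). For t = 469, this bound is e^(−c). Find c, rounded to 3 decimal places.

Σ(b_i − a_i)² = 120·2² + 84·6² + 66·10² = 10104.
c = 2t² / 10104 = 2·469² / 10104 = 43.5394.

43.539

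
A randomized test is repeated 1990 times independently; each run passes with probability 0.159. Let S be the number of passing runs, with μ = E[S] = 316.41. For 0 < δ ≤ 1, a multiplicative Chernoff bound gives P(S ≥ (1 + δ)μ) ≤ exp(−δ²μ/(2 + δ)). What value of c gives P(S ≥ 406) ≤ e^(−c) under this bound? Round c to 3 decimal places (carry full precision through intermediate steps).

Write 406 = (1 + δ)μ, so δ = 406/316.41 − 1 = 0.2831453…
Then the exponent is δ²μ/(2 + δ) = (406 − μ)² / (μ·(2 + δ)) = 11.110544.

11.111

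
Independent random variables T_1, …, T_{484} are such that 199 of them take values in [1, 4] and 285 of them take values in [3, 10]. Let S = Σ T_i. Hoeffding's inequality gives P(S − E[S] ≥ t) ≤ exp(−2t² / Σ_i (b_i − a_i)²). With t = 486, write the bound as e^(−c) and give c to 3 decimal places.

Σ(b_i − a_i)² = 199·3² + 285·7² = 15756.
c = 2t² / 15756 = 2·486² / 15756 = 29.9817.

29.982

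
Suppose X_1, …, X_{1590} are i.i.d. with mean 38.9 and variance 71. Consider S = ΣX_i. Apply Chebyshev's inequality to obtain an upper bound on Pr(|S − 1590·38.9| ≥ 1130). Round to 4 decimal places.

Var(S) = n·Var(X_i) = 1590·71 = 112890.
Chebyshev: Pr(|S − 1590·38.9| ≥ 1130) ≤ Var(S)/1130² = 112890/1276900 = 0.0884.

0.0884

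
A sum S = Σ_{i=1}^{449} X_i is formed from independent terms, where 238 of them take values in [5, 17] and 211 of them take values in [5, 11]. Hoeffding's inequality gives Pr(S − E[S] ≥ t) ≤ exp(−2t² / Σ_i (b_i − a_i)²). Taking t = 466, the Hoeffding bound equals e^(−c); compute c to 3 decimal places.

Σ(b_i − a_i)² = 238·12² + 211·6² = 41868.
c = 2t² / 41868 = 2·466² / 41868 = 10.3734.

10.373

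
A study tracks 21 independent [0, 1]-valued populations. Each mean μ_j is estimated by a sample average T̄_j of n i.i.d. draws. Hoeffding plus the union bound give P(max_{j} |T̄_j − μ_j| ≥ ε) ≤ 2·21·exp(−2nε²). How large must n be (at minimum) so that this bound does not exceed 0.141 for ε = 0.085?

Need 2·21·exp(−2nε²) ≤ 0.141, i.e. exp(−2nε²) ≤ 0.141/42.
So 2nε² ≥ ln(42/0.141) = 5.696665.
Hence n ≥ 5.696665/(2·0.085²) = 394.233.
The smallest integer n is 395.

395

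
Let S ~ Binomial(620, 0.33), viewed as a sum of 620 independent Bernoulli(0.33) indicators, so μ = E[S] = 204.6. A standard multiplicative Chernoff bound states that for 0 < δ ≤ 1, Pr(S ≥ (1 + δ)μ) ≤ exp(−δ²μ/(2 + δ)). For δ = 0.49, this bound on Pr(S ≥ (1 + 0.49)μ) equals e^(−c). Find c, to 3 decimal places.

c = δ²μ/(2 + δ) = 0.49²·204.6/(2 + 0.49) = 19.7287.

19.729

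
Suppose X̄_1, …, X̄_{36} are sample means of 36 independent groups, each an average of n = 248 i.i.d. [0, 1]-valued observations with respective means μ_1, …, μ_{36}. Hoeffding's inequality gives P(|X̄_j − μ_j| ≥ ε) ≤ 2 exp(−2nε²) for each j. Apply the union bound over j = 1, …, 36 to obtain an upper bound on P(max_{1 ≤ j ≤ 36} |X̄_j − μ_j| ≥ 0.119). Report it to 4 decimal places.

Per-experiment Hoeffding bound: 2·exp(−2·248·0.119²) = 2·exp(−7.02386) = 0.0017808.
Union bound over 36 events: 36·0.0017808 = 0.06411.

0.0641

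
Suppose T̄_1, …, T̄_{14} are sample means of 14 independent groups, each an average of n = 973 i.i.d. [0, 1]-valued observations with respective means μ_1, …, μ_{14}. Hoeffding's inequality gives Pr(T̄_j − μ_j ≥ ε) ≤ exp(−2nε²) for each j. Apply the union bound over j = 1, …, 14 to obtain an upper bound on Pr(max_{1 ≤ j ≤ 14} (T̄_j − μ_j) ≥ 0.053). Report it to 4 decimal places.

Per-experiment Hoeffding bound: exp(−2·973·0.053²) = exp(−5.46631) = 0.0042268.
Union bound over 14 events: 14·0.0042268 = 0.05917.

0.0592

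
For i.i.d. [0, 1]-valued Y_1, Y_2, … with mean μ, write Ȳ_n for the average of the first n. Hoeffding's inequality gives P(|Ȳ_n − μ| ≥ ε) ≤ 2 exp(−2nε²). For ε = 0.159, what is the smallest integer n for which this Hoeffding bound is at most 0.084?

Require 2·exp(−2nε²) ≤ 0.084, i.e. 2nε² ≥ ln(2/0.084) = 3.170086.
So n ≥ 3.170086 / (2·0.159²) = 62.697.
The smallest integer n is 63.

63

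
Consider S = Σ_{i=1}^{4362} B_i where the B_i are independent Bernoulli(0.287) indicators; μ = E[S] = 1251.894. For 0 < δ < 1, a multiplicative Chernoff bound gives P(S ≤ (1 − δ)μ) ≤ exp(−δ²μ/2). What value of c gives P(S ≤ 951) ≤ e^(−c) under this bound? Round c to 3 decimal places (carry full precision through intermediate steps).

36.160

Write 951 = (1 − δ)μ, so δ = 1 − 951/1251.894 = 0.240351…
Then the exponent is δ²μ/2 = (μ − 951)²/(2μ) = 36.160090.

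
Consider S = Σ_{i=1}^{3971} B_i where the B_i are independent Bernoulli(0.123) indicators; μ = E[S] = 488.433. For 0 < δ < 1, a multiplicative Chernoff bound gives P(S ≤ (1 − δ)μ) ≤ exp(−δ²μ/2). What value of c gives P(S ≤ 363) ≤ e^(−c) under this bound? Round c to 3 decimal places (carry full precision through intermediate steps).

Write 363 = (1 − δ)μ, so δ = 1 − 363/488.433 = 0.256807…
Then the exponent is δ²μ/2 = (μ − 363)²/(2μ) = 16.106034.

16.106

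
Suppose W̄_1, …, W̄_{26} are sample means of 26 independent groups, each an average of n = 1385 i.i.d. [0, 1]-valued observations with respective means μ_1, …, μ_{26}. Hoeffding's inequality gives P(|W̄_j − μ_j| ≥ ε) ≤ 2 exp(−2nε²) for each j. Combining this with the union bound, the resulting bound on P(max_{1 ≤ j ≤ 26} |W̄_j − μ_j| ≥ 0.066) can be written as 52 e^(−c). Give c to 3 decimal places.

Union bound over the 26 events: P(max_{1 ≤ j ≤ 26} |W̄_j − μ_j| ≥ 0.066) ≤ 26·2·exp(−2nε²) = 52 exp(−2·1385·0.066²).
So c = 2·1385·0.066² = 12.0661.

12.066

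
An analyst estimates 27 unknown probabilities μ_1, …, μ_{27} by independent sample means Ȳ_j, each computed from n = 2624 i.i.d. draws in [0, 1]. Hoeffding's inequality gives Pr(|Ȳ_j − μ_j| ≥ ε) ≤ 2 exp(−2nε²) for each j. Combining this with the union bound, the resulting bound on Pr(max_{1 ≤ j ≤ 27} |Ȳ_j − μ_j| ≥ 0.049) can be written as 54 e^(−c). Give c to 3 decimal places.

12.600

Union bound over the 27 events: Pr(max_{1 ≤ j ≤ 27} |Ȳ_j − μ_j| ≥ 0.049) ≤ 27·2·exp(−2nε²) = 54 exp(−2·2624·0.049²).
So c = 2·2624·0.049² = 12.6004.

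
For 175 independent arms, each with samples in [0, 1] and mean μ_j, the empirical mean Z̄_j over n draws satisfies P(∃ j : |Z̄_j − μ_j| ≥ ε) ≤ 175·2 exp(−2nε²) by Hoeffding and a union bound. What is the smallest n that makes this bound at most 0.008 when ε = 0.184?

158

Need 2·175·exp(−2nε²) ≤ 0.008, i.e. exp(−2nε²) ≤ 0.008/350.
So 2nε² ≥ ln(350/0.008) = 10.686247.
Hence n ≥ 10.686247/(2·0.184²) = 157.819.
The smallest integer n is 158.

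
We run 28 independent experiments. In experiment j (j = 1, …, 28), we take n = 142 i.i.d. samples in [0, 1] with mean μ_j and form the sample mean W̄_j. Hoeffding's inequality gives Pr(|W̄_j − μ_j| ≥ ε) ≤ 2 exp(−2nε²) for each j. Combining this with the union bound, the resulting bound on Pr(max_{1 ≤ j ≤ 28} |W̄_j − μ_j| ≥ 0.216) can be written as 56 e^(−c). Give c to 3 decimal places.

Union bound over the 28 events: Pr(max_{1 ≤ j ≤ 28} |W̄_j − μ_j| ≥ 0.216) ≤ 28·2·exp(−2nε²) = 56 exp(−2·142·0.216²).
So c = 2·142·0.216² = 13.2503.

13.250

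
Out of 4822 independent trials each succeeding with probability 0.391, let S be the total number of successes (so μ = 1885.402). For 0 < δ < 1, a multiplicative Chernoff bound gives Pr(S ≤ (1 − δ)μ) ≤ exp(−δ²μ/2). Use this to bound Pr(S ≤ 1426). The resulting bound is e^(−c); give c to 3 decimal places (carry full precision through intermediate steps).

Write 1426 = (1 − δ)μ, so δ = 1 − 1426/1885.402 = 0.2436626…
Then the exponent is δ²μ/2 = (μ − 1426)²/(2μ) = 55.969549.

55.970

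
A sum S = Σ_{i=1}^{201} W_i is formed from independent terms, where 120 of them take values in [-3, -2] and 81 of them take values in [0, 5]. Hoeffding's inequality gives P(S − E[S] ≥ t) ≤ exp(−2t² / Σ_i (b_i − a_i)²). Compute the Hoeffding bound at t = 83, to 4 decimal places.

Σ(b_i − a_i)² = 120·1² + 81·5² = 2145.
Exponent = 2·83² / 2145 = 6.42331.
Bound = exp(−6.42331) = 0.00162.

0.0016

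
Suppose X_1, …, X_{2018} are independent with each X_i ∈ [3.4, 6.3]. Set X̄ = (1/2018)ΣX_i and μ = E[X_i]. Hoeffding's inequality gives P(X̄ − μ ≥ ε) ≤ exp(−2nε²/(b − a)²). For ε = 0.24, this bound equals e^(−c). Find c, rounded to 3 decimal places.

c = 2nε²/(b − a)² = 2·2018·0.24² / 2.9² = 27.6425.

27.643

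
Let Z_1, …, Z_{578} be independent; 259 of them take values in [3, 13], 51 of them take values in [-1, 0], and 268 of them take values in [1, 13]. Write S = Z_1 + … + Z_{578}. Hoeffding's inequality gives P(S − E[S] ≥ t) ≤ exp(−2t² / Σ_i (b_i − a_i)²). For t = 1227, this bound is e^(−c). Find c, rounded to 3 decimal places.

Σ(b_i − a_i)² = 259·10² + 51·1² + 268·12² = 64543.
c = 2t² / 64543 = 2·1227² / 64543 = 46.6520.

46.652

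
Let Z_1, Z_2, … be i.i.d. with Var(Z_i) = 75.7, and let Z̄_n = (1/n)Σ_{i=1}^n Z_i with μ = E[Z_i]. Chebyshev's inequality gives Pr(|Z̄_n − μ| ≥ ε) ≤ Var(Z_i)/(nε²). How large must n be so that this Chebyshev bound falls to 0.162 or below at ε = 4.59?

23

Require 75.7/(n·4.59²) ≤ 0.162, i.e. n ≥ 75.7/(0.162·4.59²) = 22.180.
The smallest integer n is 23.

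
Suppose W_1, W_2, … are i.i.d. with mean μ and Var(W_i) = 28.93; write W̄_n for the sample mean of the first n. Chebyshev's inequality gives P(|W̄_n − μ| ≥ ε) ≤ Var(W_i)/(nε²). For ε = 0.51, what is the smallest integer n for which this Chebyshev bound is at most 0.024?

Require 28.93/(n·0.51²) ≤ 0.024, i.e. n ≥ 28.93/(0.024·0.51²) = 4634.435.
The smallest integer n is 4635.

4635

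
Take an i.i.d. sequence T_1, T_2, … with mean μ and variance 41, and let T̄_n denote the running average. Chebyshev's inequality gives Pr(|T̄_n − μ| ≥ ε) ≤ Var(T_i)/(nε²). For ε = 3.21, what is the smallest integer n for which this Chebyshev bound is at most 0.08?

50

Require 41/(n·3.21²) ≤ 0.08, i.e. n ≥ 41/(0.08·3.21²) = 49.737.
The smallest integer n is 50.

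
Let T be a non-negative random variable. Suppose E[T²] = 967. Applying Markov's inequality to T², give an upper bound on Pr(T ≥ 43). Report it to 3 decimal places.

Since T ≥ 0, the event {T ≥ 43} is the same as {T² ≥ 1849}.
Markov's inequality applied to T² gives Pr(T² ≥ 1849) ≤ E[T²]/1849 = 967/1849 = 0.5230.

0.523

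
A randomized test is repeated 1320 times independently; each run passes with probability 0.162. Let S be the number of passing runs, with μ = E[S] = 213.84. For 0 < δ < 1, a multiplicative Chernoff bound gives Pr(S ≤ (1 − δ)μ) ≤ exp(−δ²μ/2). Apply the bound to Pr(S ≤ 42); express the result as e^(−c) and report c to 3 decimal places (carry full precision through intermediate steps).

Write 42 = (1 − δ)μ, so δ = 1 − 42/213.84 = 0.8035915…
Then the exponent is δ²μ/2 = (μ − 42)²/(2μ) = 69.044579.

69.045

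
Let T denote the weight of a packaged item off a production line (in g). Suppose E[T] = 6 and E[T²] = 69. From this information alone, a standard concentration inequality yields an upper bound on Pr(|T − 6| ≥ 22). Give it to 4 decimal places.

The first two moments determine the variance, so Chebyshev's inequality is the sharpest standard bound available.
Var(T) = E[T²] − (E[T])² = 69 − 36 = 33.
Chebyshev's inequality: Pr(|T − μ| ≥ t) ≤ Var(T)/t² = 33/484 = 0.0682.

0.0682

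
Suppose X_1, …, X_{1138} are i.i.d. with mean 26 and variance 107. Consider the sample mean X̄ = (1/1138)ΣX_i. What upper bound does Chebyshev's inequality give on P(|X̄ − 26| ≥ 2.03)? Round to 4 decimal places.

0.0228

Var(X̄) = Var(X_i)/n = 107/1138 = 0.094025.
Chebyshev: P(|X̄ − 26| ≥ 2.03) ≤ Var(X̄)/(2.03)² = 107/(1138·2.03²) = 0.0228.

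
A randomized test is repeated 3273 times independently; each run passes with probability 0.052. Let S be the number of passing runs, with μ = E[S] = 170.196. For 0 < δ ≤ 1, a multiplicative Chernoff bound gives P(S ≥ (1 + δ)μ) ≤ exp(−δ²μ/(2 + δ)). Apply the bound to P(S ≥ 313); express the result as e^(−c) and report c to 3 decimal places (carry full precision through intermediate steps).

42.204

Write 313 = (1 + δ)μ, so δ = 313/170.196 − 1 = 0.8390561…
Then the exponent is δ²μ/(2 + δ) = (313 − μ)² / (μ·(2 + δ)) = 42.204369.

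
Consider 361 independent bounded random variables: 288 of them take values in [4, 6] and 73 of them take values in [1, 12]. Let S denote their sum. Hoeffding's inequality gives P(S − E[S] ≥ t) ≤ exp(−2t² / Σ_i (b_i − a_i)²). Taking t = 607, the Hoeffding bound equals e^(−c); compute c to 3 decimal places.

73.801

Σ(b_i − a_i)² = 288·2² + 73·11² = 9985.
c = 2t² / 9985 = 2·607² / 9985 = 73.8005.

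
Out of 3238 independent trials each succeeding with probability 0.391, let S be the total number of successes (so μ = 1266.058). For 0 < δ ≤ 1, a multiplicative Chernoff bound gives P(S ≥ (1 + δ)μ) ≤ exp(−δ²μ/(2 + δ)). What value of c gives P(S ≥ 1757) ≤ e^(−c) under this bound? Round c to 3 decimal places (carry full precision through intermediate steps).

79.729

Write 1757 = (1 + δ)μ, so δ = 1757/1266.058 − 1 = 0.3877721…
Then the exponent is δ²μ/(2 + δ) = (1757 − μ)² / (μ·(2 + δ)) = 79.728555.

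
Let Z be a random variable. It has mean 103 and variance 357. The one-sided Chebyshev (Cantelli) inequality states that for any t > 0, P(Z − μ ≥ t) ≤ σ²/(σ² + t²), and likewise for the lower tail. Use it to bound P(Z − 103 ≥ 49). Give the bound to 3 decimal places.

0.129

Here σ² = 357 and t = 49, so σ² + t² = 2758.
Cantelli's bound: 357/2758 = 0.1294.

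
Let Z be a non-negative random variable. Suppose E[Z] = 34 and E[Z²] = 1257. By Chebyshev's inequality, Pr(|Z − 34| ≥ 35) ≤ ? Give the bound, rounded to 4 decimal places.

Var(Z) = E[Z²] − (E[Z])² = 1257 − 1156 = 101.
Chebyshev's inequality: Pr(|Z − μ| ≥ t) ≤ Var(Z)/t² = 101/1225 = 0.0824.

0.0824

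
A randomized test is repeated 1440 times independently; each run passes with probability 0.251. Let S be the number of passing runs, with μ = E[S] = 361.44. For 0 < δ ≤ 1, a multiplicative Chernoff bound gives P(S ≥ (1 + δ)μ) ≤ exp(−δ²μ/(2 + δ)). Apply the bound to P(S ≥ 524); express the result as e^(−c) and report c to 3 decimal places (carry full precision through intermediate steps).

Write 524 = (1 + δ)μ, so δ = 524/361.44 − 1 = 0.4497565…
Then the exponent is δ²μ/(2 + δ) = (524 − μ)² / (μ·(2 + δ)) = 29.844771.

29.845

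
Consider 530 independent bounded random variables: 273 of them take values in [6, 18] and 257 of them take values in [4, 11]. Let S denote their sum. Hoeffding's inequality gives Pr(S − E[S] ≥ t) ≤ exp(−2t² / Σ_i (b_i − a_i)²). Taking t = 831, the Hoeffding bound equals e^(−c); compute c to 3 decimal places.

26.609

Σ(b_i − a_i)² = 273·12² + 257·7² = 51905.
c = 2t² / 51905 = 2·831² / 51905 = 26.6087.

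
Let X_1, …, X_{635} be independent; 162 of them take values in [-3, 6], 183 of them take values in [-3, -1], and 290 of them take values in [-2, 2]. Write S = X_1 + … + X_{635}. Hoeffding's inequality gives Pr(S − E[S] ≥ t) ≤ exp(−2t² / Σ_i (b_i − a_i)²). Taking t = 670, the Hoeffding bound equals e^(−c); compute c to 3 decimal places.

48.545

Σ(b_i − a_i)² = 162·9² + 183·2² + 290·4² = 18494.
c = 2t² / 18494 = 2·670² / 18494 = 48.5455.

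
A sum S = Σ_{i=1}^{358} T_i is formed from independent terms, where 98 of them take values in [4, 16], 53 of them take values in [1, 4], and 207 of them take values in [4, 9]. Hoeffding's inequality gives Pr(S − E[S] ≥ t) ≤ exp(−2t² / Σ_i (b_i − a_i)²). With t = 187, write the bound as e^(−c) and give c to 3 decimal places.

3.539

Σ(b_i − a_i)² = 98·12² + 53·3² + 207·5² = 19764.
c = 2t² / 19764 = 2·187² / 19764 = 3.5387.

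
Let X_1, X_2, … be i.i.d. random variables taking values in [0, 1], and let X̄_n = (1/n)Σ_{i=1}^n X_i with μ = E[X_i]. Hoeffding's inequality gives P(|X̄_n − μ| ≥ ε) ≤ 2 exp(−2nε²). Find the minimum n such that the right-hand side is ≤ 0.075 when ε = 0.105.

Require 2·exp(−2nε²) ≤ 0.075, i.e. 2nε² ≥ ln(2/0.075) = 3.283414.
So n ≥ 3.283414 / (2·0.105²) = 148.908.
The smallest integer n is 149.

149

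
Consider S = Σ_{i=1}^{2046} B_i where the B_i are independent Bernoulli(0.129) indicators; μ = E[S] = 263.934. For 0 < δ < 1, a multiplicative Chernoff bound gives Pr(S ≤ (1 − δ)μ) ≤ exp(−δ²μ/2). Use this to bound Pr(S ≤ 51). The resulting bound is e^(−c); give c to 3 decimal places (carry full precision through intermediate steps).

Write 51 = (1 − δ)μ, so δ = 1 − 51/263.934 = 0.8067699…
Then the exponent is δ²μ/2 = (μ − 51)²/(2μ) = 85.894368.

85.894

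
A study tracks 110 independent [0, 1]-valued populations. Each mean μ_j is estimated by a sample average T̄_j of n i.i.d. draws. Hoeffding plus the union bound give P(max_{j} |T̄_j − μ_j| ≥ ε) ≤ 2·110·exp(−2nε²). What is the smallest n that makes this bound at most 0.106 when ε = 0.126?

241

Need 2·110·exp(−2nε²) ≤ 0.106, i.e. exp(−2nε²) ≤ 0.106/220.
So 2nε² ≥ ln(220/0.106) = 7.637944.
Hence n ≥ 7.637944/(2·0.126²) = 240.550.
The smallest integer n is 241.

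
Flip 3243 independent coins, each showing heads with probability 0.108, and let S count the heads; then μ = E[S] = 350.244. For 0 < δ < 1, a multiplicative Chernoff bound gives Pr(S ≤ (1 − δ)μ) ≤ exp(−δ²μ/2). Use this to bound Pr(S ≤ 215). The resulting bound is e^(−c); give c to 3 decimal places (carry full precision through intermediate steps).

Write 215 = (1 − δ)μ, so δ = 1 − 215/350.244 = 0.3861422…
Then the exponent is δ²μ/2 = (μ − 215)²/(2μ) = 26.111710.

26.112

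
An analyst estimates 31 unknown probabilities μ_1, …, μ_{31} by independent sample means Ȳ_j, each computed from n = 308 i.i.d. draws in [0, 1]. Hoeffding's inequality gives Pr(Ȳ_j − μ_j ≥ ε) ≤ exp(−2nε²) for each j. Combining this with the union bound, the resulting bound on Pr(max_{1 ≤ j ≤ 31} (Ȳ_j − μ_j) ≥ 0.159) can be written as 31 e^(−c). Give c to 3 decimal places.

15.573

Union bound over the 31 events: Pr(max_{1 ≤ j ≤ 31} (Ȳ_j − μ_j) ≥ 0.159) ≤ 31·exp(−2nε²) = 31 exp(−2·308·0.159²).
So c = 2·308·0.159² = 15.5731.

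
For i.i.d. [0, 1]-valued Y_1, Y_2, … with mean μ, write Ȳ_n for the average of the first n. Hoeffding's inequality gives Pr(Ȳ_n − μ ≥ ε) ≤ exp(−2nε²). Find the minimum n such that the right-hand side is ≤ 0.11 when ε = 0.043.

597

Require exp(−2nε²) ≤ 0.11, i.e. 2nε² ≥ ln(1/0.11) = 2.207275.
So n ≥ 2.207275 / (2·0.043²) = 596.883.
The smallest integer n is 597.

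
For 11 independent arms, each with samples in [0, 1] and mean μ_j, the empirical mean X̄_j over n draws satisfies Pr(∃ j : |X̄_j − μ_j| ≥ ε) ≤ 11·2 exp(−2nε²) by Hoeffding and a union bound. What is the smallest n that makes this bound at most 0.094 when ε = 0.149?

Need 2·11·exp(−2nε²) ≤ 0.094, i.e. exp(−2nε²) ≤ 0.094/22.
So 2nε² ≥ ln(22/0.094) = 5.455503.
Hence n ≥ 5.455503/(2·0.149²) = 122.866.
The smallest integer n is 123.

123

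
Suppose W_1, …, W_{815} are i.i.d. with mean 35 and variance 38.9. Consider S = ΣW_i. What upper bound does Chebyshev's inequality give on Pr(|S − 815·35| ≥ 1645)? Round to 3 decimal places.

0.012

Var(S) = n·Var(W_i) = 815·38.9 = 31703.5.
Chebyshev: Pr(|S − 815·35| ≥ 1645) ≤ Var(S)/1645² = 31703.5/2706025 = 0.0117.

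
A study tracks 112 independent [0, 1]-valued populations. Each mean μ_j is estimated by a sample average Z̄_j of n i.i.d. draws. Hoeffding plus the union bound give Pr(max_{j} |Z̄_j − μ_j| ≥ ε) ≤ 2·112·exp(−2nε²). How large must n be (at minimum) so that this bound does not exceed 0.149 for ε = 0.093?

423

Need 2·112·exp(−2nε²) ≤ 0.149, i.e. exp(−2nε²) ≤ 0.149/224.
So 2nε² ≥ ln(224/0.149) = 7.315455.
Hence n ≥ 7.315455/(2·0.093²) = 422.908.
The smallest integer n is 423.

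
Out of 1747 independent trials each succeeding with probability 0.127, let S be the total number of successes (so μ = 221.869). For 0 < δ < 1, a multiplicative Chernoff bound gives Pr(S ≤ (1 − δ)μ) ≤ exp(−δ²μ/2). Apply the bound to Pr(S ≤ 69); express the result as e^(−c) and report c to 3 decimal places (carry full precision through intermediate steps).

52.664

Write 69 = (1 − δ)μ, so δ = 1 − 69/221.869 = 0.6890057…
Then the exponent is δ²μ/2 = (μ − 69)²/(2μ) = 52.663804.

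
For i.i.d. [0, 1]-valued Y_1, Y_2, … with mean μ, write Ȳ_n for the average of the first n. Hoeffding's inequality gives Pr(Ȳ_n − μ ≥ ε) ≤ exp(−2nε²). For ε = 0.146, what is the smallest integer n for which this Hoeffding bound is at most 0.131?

48

Require exp(−2nε²) ≤ 0.131, i.e. 2nε² ≥ ln(1/0.131) = 2.032558.
So n ≥ 2.032558 / (2·0.146²) = 47.677.
The smallest integer n is 48.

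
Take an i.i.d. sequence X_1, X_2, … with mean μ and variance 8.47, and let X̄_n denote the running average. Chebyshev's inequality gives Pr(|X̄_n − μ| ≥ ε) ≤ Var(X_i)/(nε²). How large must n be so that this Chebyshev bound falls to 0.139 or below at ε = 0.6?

Require 8.47/(n·0.6²) ≤ 0.139, i.e. n ≥ 8.47/(0.139·0.6²) = 169.265.
The smallest integer n is 170.

170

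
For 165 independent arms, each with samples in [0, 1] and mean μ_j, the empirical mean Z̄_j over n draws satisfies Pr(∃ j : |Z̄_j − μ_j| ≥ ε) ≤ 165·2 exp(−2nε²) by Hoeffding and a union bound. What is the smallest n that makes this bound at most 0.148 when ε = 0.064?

Need 2·165·exp(−2nε²) ≤ 0.148, i.e. exp(−2nε²) ≤ 0.148/330.
So 2nε² ≥ ln(330/0.148) = 7.709636.
Hence n ≥ 7.709636/(2·0.064²) = 941.118.
The smallest integer n is 942.

942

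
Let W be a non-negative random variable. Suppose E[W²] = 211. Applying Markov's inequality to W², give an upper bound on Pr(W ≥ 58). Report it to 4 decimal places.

Since W ≥ 0, the event {W ≥ 58} is the same as {W² ≥ 3364}.
Markov's inequality applied to W² gives Pr(W² ≥ 3364) ≤ E[W²]/3364 = 211/3364 = 0.0627.

0.0627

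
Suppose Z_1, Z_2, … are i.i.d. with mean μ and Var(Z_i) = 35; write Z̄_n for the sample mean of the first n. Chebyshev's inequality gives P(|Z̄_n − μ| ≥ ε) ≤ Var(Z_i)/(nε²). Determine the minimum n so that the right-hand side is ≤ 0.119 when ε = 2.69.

41

Require 35/(n·2.69²) ≤ 0.119, i.e. n ≥ 35/(0.119·2.69²) = 40.646.
The smallest integer n is 41.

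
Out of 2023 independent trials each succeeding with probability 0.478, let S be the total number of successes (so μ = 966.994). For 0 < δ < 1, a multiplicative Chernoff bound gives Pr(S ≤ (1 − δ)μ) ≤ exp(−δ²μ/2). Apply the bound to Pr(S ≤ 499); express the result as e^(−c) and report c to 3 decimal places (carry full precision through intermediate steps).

113.247

Write 499 = (1 − δ)μ, so δ = 1 − 499/966.994 = 0.4839678…
Then the exponent is δ²μ/2 = (μ − 499)²/(2μ) = 113.247023.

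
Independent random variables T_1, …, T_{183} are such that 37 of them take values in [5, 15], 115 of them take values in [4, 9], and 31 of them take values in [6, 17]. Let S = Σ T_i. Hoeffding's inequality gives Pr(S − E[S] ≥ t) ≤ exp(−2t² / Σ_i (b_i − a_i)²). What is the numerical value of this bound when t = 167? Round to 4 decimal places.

Σ(b_i − a_i)² = 37·10² + 115·5² + 31·11² = 10326.
Exponent = 2·167² / 10326 = 5.40170.
Bound = exp(−5.40170) = 0.00451.

0.0045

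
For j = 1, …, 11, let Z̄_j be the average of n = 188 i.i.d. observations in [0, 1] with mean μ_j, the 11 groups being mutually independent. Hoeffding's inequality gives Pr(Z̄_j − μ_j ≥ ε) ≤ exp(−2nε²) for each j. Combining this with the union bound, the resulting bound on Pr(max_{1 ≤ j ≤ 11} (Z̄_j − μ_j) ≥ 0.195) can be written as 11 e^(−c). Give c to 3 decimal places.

Union bound over the 11 events: Pr(max_{1 ≤ j ≤ 11} (Z̄_j − μ_j) ≥ 0.195) ≤ 11·exp(−2nε²) = 11 exp(−2·188·0.195²).
So c = 2·188·0.195² = 14.2974.

14.297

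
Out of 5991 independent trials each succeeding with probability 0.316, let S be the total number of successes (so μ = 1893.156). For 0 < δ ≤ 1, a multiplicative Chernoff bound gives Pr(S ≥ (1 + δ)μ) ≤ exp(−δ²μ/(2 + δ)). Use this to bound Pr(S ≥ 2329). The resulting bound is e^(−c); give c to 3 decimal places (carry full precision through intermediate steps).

44.991

Write 2329 = (1 + δ)μ, so δ = 2329/1893.156 − 1 = 0.2302209…
Then the exponent is δ²μ/(2 + δ) = (2329 − μ)² / (μ·(2 + δ)) = 44.991230.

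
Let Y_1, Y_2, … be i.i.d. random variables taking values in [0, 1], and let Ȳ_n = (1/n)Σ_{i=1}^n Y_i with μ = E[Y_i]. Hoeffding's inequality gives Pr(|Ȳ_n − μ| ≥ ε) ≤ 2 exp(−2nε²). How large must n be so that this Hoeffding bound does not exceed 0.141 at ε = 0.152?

Require 2·exp(−2nε²) ≤ 0.141, i.e. 2nε² ≥ ln(2/0.141) = 2.652143.
So n ≥ 2.652143 / (2·0.152²) = 57.396.
The smallest integer n is 58.

58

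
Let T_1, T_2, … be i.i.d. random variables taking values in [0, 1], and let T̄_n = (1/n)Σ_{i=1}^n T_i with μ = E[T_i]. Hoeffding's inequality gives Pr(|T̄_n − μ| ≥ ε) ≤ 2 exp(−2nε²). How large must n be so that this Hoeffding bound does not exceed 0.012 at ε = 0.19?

Require 2·exp(−2nε²) ≤ 0.012, i.e. 2nε² ≥ ln(2/0.012) = 5.115996.
So n ≥ 5.115996 / (2·0.19²) = 70.859.
The smallest integer n is 71.

71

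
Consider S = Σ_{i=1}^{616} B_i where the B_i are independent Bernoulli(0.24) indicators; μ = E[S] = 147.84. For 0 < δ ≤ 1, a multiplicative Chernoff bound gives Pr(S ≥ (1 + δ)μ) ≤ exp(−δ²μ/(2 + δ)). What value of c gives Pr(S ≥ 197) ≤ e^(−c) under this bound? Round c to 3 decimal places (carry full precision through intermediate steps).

7.008

Write 197 = (1 + δ)μ, so δ = 197/147.84 − 1 = 0.3325216…
Then the exponent is δ²μ/(2 + δ) = (197 − μ)² / (μ·(2 + δ)) = 7.008194.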